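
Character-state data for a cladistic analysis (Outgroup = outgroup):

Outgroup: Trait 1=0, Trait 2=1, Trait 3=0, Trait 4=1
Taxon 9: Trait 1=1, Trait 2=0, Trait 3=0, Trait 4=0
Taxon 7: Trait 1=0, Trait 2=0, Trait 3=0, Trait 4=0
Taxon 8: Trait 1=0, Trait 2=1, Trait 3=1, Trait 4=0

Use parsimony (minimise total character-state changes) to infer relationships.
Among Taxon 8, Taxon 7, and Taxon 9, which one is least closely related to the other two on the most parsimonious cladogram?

Character polarity is set by the outgroup: the derived state is whichever differs from the outgroup's state, so for Trait 2, Trait 4 the derived state is '0', and for the remaining characters it is '1'.
Trait 1: derived state '1' in Taxon 9 only — an autapomorphy, so it tells us nothing about relationships among taxa.
Only Taxon 7 and Taxon 9 show the derived state '0' for Trait 2, supporting them as a clade.
Trait 3 (derived state '1') is unique to Taxon 8 (autapomorphy; uninformative for grouping).
Trait 4 (derived state '0') is shared by all ingroup taxa — unites the whole ingroup.
Most parsimonious ingroup topology: ((Taxon 9,Taxon 7),Taxon 8).
Taxon 9 and Taxon 7 share a more recent common ancestor with each other than either does with Taxon 8, so Taxon 8 is the least closely related of the three.

Taxon 8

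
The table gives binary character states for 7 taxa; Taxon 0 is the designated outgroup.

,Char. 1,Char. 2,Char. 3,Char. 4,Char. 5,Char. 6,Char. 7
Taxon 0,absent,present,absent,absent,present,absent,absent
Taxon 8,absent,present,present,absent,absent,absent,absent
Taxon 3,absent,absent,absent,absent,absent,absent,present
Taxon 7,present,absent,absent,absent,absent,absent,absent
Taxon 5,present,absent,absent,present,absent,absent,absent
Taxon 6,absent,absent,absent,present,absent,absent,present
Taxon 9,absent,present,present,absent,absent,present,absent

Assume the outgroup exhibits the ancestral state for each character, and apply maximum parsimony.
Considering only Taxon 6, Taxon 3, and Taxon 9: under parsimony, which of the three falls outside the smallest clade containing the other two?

Character polarity is set by the outgroup: the derived state is whichever differs from the outgroup's state, so for Char. 2, Char. 5 the derived state is 'absent', and for the remaining characters it is 'present'.
Char. 1: derived state 'present' in Taxon 5 and Taxon 7 only — synapomorphy for {Taxon 5, Taxon 7}.
Only Taxon 3, Taxon 5, Taxon 6, and Taxon 7 show the derived state 'absent' for Char. 2, supporting them as a clade.
Char. 3 (derived state 'present') is shared by Taxon 8 and Taxon 9 — a synapomorphy uniting that clade.
Char. 4 groups Taxon 5 and Taxon 6, which is incompatible with the clades supported by the remaining characters; treating it as convergent (homoplasy) costs fewer steps than any alternative tree.
All ingroup taxa share the derived state 'absent' for Char. 5; it defines the ingroup but does not resolve relationships within it.
Char. 6: derived state 'present' in Taxon 9 only — an autapomorphy, so it tells us nothing about relationships among taxa.
Char. 7 (derived state 'present') is shared by Taxon 3 and Taxon 6 — a synapomorphy uniting that clade.
Most parsimonious ingroup topology: ((Taxon 8,Taxon 9),((Taxon 3,Taxon 6),(Taxon 7,Taxon 5))).
Taxon 6 and Taxon 3 share a more recent common ancestor with each other than either does with Taxon 9, so Taxon 9 is the least closely related of the three.

Taxon 9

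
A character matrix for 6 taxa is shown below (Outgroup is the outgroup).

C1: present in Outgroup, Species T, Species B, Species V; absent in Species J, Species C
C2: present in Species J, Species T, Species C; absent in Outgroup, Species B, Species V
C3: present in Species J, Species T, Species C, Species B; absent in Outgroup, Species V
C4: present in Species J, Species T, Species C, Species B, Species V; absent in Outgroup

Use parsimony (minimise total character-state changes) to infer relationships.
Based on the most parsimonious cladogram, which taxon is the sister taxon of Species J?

Character polarity is set by the outgroup: the derived state is whichever differs from the outgroup's state, so for C1 the derived state is 'absent', and for the remaining characters it is 'present'.
C1: derived state 'absent' in Species C and Species J only — synapomorphy for {Species C, Species J}.
C2 (derived state 'present') is shared by Species C, Species J, and Species T — a synapomorphy uniting that clade.
C3 (derived state 'present') is shared by Species B, Species C, Species J, and Species T — a synapomorphy uniting that clade.
C4 (derived state 'present') is shared by all ingroup taxa — unites the whole ingroup.
Most parsimonious ingroup topology: ((((Species J,Species C),Species T),Species B),Species V).
Species J and Species C form a cherry on this tree, so they are sister taxa.

Species C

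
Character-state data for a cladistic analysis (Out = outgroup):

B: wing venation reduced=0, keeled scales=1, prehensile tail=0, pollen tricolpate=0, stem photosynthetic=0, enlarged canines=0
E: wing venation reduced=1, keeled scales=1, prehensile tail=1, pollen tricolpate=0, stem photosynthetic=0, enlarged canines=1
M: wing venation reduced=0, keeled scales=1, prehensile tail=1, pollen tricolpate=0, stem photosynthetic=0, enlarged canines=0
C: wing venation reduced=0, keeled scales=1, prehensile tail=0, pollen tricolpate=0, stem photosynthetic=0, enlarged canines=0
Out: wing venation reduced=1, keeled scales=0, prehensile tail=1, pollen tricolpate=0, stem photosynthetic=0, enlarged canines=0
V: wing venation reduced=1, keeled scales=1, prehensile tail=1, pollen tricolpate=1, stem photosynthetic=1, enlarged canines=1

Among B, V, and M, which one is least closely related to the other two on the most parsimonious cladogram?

Character polarity is set by the outgroup: the derived state is whichever differs from the outgroup's state, so for wing venation reduced, prehensile tail the derived state is '0', and for the remaining characters it is '1'.
wing venation reduced (derived state '0') is shared by B, C, and M — a synapomorphy uniting that clade.
All ingroup taxa share the derived state '1' for keeled scales; it defines the ingroup but does not resolve relationships within it.
prehensile tail: derived state '0' in B and C only — synapomorphy for {B, C}.
pollen tricolpate (derived state '1') is unique to V (autapomorphy; uninformative for grouping).
stem photosynthetic: derived state '1' in V only — an autapomorphy, so it tells us nothing about relationships among taxa.
Only E and V show the derived state '1' for enlarged canines, supporting them as a clade.
Most parsimonious ingroup topology: (((C,B),M),(V,E)).
M and B share a more recent common ancestor with each other than either does with V, so V is the least closely related of the three.

V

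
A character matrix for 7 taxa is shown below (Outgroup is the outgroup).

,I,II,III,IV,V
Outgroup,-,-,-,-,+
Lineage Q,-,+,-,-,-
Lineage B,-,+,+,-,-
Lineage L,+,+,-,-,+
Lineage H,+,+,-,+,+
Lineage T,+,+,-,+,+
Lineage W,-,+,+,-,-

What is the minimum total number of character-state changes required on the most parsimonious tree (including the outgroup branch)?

Character polarity is set by the outgroup: the derived state is whichever differs from the outgroup's state, so for V the derived state is '-', and for the remaining characters it is '+'.
I (derived state '+') is shared by Lineage H, Lineage L, and Lineage T — a synapomorphy uniting that clade.
II (derived state '+') is shared by all ingroup taxa — unites the whole ingroup.
III: derived state '+' in Lineage B and Lineage W only — synapomorphy for {Lineage B, Lineage W}.
Only Lineage H and Lineage T show the derived state '+' for IV, supporting them as a clade.
Only Lineage B, Lineage Q, and Lineage W show the derived state '-' for V, supporting them as a clade.
Most parsimonious ingroup topology: ((Lineage Q,(Lineage B,Lineage W)),(Lineage L,(Lineage H,Lineage T))).
Changes per character on this tree: I: 1; II: 1; III: 1; IV: 1; V: 1.
Total = 5.

5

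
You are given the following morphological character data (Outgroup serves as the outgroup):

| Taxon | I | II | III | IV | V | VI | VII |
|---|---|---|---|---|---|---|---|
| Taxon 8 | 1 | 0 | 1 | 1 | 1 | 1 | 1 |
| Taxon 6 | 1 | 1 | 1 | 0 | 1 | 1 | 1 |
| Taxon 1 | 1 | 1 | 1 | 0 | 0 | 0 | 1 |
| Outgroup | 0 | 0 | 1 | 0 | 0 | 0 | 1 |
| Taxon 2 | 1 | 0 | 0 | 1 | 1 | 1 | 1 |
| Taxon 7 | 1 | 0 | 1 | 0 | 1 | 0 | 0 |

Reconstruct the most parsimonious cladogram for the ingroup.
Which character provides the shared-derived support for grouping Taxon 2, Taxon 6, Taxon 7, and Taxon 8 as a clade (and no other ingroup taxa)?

Character polarity is set by the outgroup: the derived state is whichever differs from the outgroup's state, so for III, VII the derived state is '0', and for the remaining characters it is '1'.
All ingroup taxa share the derived state '1' for I; it defines the ingroup but does not resolve relationships within it.
II (state '1') occurs in Taxon 1 and Taxon 6 but conflicts with the nesting implied by the other characters — most parsimoniously interpreted as homoplasy.
III: derived state '0' in Taxon 2 only — an autapomorphy, so it tells us nothing about relationships among taxa.
IV (derived state '1') is shared by Taxon 2 and Taxon 8 — a synapomorphy uniting that clade.
V: derived state '1' in Taxon 2, Taxon 6, Taxon 7, and Taxon 8 only — synapomorphy for {Taxon 2, Taxon 6, Taxon 7, Taxon 8}.
VI: derived state '1' in Taxon 2, Taxon 6, and Taxon 8 only — synapomorphy for {Taxon 2, Taxon 6, Taxon 8}.
VII (derived state '0') is unique to Taxon 7 (autapomorphy; uninformative for grouping).
Most parsimonious ingroup topology: (Taxon 1,(((Taxon 8,Taxon 2),Taxon 6),Taxon 7)).
The clade {Taxon 2, Taxon 6, Taxon 7, Taxon 8} is supported by V: its derived state '1' occurs in exactly those taxa and in no other taxon (including the outgroup).

V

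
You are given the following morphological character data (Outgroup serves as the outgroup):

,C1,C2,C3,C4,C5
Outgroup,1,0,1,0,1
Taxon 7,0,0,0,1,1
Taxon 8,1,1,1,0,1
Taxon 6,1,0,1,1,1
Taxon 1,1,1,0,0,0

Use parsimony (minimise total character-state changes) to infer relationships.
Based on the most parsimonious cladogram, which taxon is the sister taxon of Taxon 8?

Character polarity is set by the outgroup: the derived state is whichever differs from the outgroup's state, so for C1, C3, C5 the derived state is '0', and for the remaining characters it is '1'.
C1 (derived state '0') is unique to Taxon 7 (autapomorphy; uninformative for grouping).
C2 (derived state '1') is shared by Taxon 1 and Taxon 8 — a synapomorphy uniting that clade.
C3 groups Taxon 1 and Taxon 7, which is incompatible with the clades supported by the remaining characters; treating it as convergent (homoplasy) costs fewer steps than any alternative tree.
C4 (derived state '1') is shared by Taxon 6 and Taxon 7 — a synapomorphy uniting that clade.
C5: derived state '0' in Taxon 1 only — an autapomorphy, so it tells us nothing about relationships among taxa.
Most parsimonious ingroup topology: ((Taxon 7,Taxon 6),(Taxon 8,Taxon 1)).
Taxon 8 and Taxon 1 form a cherry on this tree, so they are sister taxa.

Taxon 1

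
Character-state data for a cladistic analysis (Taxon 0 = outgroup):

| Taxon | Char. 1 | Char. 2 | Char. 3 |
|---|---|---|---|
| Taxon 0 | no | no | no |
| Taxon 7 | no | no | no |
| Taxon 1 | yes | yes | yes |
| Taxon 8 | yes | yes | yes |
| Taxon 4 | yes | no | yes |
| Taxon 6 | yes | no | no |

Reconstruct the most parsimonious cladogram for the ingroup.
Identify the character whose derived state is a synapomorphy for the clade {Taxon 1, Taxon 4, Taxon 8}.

Char. 3

The outgroup has state 'no' for every character, so 'yes' is the derived state throughout.
Char. 1 (derived state 'yes') is shared by Taxon 1, Taxon 4, Taxon 6, and Taxon 8 — a synapomorphy uniting that clade.
Only Taxon 1 and Taxon 8 show the derived state 'yes' for Char. 2, supporting them as a clade.
Char. 3: derived state 'yes' in Taxon 1, Taxon 4, and Taxon 8 only — synapomorphy for {Taxon 1, Taxon 4, Taxon 8}.
Most parsimonious ingroup topology: (Taxon 7,(((Taxon 1,Taxon 8),Taxon 4),Taxon 6)).
The clade {Taxon 1, Taxon 4, Taxon 8} is supported by Char. 3: its derived state 'yes' occurs in exactly those taxa and in no other taxon (including the outgroup).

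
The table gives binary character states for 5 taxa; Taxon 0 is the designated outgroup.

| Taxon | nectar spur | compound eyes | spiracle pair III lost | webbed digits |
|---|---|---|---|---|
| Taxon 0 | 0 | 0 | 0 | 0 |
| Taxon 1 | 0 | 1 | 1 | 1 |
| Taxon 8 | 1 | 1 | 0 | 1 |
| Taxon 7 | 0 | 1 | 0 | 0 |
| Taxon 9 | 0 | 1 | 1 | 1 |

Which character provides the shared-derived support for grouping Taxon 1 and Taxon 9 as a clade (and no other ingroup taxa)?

The outgroup has state '0' for every character, so '1' is the derived state throughout.
nectar spur (derived state '1') is unique to Taxon 8 (autapomorphy; uninformative for grouping).
compound eyes (derived state '1') is shared by all ingroup taxa — unites the whole ingroup.
spiracle pair III lost (derived state '1') is shared by Taxon 1 and Taxon 9 — a synapomorphy uniting that clade.
webbed digits (derived state '1') is shared by Taxon 1, Taxon 8, and Taxon 9 — a synapomorphy uniting that clade.
Most parsimonious ingroup topology: (((Taxon 1,Taxon 9),Taxon 8),Taxon 7).
The clade {Taxon 1, Taxon 9} is supported by spiracle pair III lost: its derived state '1' occurs in exactly those taxa and in no other taxon (including the outgroup).

spiracle pair III lost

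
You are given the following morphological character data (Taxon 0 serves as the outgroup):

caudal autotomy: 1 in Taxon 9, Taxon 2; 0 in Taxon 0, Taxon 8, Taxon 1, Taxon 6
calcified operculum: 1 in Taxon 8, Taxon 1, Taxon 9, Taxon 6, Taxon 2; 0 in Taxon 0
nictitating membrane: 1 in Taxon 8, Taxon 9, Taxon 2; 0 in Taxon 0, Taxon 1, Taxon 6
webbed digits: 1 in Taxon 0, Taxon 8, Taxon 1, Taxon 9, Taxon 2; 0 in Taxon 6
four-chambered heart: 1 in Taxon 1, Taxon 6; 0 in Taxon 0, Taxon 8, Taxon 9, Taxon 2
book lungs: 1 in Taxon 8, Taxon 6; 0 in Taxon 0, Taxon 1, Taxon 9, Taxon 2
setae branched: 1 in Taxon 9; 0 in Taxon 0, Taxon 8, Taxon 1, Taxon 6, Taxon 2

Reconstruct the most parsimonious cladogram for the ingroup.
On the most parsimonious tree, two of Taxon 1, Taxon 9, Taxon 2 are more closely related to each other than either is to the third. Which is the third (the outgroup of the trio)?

Taxon 1

Character polarity is set by the outgroup: the derived state is whichever differs from the outgroup's state, so for webbed digits the derived state is '0', and for the remaining characters it is '1'.
caudal autotomy: derived state '1' in Taxon 2 and Taxon 9 only — synapomorphy for {Taxon 2, Taxon 9}.
All ingroup taxa share the derived state '1' for calcified operculum; it defines the ingroup but does not resolve relationships within it.
Only Taxon 2, Taxon 8, and Taxon 9 show the derived state '1' for nictitating membrane, supporting them as a clade.
webbed digits: derived state '0' in Taxon 6 only — an autapomorphy, so it tells us nothing about relationships among taxa.
four-chambered heart: derived state '1' in Taxon 1 and Taxon 6 only — synapomorphy for {Taxon 1, Taxon 6}.
book lungs groups Taxon 6 and Taxon 8, which is incompatible with the clades supported by the remaining characters; treating it as convergent (homoplasy) costs fewer steps than any alternative tree.
setae branched: derived state '1' in Taxon 9 only — an autapomorphy, so it tells us nothing about relationships among taxa.
Most parsimonious ingroup topology: ((Taxon 8,(Taxon 9,Taxon 2)),(Taxon 1,Taxon 6)).
Taxon 2 and Taxon 9 share a more recent common ancestor with each other than either does with Taxon 1, so Taxon 1 is the least closely related of the three.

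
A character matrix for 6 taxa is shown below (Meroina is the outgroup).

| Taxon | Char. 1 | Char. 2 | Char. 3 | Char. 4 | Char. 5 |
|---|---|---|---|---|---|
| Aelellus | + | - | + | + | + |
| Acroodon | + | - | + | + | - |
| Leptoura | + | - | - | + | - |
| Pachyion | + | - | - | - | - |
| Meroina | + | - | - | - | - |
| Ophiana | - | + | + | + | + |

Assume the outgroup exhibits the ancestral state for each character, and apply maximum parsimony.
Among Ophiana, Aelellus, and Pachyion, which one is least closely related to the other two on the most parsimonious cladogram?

Pachyion

Character polarity is set by the outgroup: the derived state is whichever differs from the outgroup's state, so for Char. 1 the derived state is '-', and for the remaining characters it is '+'.
Char. 1: derived state '-' in Ophiana only — an autapomorphy, so it tells us nothing about relationships among taxa.
Char. 2: derived state '+' in Ophiana only — an autapomorphy, so it tells us nothing about relationships among taxa.
Char. 3 (derived state '+') is shared by Acroodon, Aelellus, and Ophiana — a synapomorphy uniting that clade.
Char. 4: derived state '+' in Acroodon, Aelellus, Leptoura, and Ophiana only — synapomorphy for {Acroodon, Aelellus, Leptoura, Ophiana}.
Char. 5 (derived state '+') is shared by Aelellus and Ophiana — a synapomorphy uniting that clade.
Most parsimonious ingroup topology: ((Leptoura,(Acroodon,(Aelellus,Ophiana))),Pachyion).
Aelellus and Ophiana share a more recent common ancestor with each other than either does with Pachyion, so Pachyion is the least closely related of the three.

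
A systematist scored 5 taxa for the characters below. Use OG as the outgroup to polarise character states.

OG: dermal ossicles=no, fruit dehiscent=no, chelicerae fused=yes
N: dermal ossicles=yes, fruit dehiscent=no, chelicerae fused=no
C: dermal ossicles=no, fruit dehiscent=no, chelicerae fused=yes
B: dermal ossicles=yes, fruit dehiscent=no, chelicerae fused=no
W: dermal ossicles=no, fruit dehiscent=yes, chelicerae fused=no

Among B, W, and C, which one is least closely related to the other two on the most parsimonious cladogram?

Character polarity is set by the outgroup: the derived state is whichever differs from the outgroup's state, so for chelicerae fused the derived state is 'no', and for the remaining characters it is 'yes'.
Only B and N show the derived state 'yes' for dermal ossicles, supporting them as a clade.
fruit dehiscent (derived state 'yes') is unique to W (autapomorphy; uninformative for grouping).
chelicerae fused (derived state 'no') is shared by B, N, and W — a synapomorphy uniting that clade.
Most parsimonious ingroup topology: (((N,B),W),C).
B and W share a more recent common ancestor with each other than either does with C, so C is the least closely related of the three.

C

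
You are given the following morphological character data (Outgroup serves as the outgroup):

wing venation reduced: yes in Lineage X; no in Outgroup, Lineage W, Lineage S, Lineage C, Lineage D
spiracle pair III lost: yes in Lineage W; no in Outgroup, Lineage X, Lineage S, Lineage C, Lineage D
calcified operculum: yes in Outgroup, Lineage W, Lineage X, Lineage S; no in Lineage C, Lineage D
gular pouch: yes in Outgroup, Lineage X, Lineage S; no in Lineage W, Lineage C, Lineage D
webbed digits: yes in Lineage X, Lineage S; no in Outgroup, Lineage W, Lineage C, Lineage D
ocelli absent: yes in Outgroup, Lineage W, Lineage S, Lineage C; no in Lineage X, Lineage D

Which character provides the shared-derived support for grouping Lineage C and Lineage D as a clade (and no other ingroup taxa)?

calcified operculum

Character polarity is set by the outgroup: the derived state is whichever differs from the outgroup's state, so for calcified operculum, gular pouch, ocelli absent the derived state is 'no', and for the remaining characters it is 'yes'.
wing venation reduced (derived state 'yes') is unique to Lineage X (autapomorphy; uninformative for grouping).
spiracle pair III lost: derived state 'yes' in Lineage W only — an autapomorphy, so it tells us nothing about relationships among taxa.
calcified operculum: derived state 'no' in Lineage C and Lineage D only — synapomorphy for {Lineage C, Lineage D}.
gular pouch (derived state 'no') is shared by Lineage C, Lineage D, and Lineage W — a synapomorphy uniting that clade.
webbed digits (derived state 'yes') is shared by Lineage S and Lineage X — a synapomorphy uniting that clade.
ocelli absent groups Lineage D and Lineage X, which is incompatible with the clades supported by the remaining characters; treating it as convergent (homoplasy) costs fewer steps than any alternative tree.
Most parsimonious ingroup topology: ((Lineage W,(Lineage C,Lineage D)),(Lineage X,Lineage S)).
The clade {Lineage C, Lineage D} is supported by calcified operculum: its derived state 'no' occurs in exactly those taxa and in no other taxon (including the outgroup).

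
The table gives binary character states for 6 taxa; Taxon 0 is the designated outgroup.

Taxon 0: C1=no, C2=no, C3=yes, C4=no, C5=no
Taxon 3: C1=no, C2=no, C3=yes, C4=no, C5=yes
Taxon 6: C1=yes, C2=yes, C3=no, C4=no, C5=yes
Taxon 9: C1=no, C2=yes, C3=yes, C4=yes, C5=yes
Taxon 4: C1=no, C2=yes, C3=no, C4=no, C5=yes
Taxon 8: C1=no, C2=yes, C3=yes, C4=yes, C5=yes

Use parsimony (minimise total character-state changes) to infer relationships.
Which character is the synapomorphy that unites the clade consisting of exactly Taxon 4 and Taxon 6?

Character polarity is set by the outgroup: the derived state is whichever differs from the outgroup's state, so for C3 the derived state is 'no', and for the remaining characters it is 'yes'.
C1 (derived state 'yes') is unique to Taxon 6 (autapomorphy; uninformative for grouping).
Only Taxon 4, Taxon 6, Taxon 8, and Taxon 9 show the derived state 'yes' for C2, supporting them as a clade.
C3: derived state 'no' in Taxon 4 and Taxon 6 only — synapomorphy for {Taxon 4, Taxon 6}.
C4: derived state 'yes' in Taxon 8 and Taxon 9 only — synapomorphy for {Taxon 8, Taxon 9}.
C5 (derived state 'yes') is shared by all ingroup taxa — unites the whole ingroup.
Most parsimonious ingroup topology: (Taxon 3,((Taxon 6,Taxon 4),(Taxon 9,Taxon 8))).
The clade {Taxon 4, Taxon 6} is supported by C3: its derived state 'no' occurs in exactly those taxa and in no other taxon (including the outgroup).

C3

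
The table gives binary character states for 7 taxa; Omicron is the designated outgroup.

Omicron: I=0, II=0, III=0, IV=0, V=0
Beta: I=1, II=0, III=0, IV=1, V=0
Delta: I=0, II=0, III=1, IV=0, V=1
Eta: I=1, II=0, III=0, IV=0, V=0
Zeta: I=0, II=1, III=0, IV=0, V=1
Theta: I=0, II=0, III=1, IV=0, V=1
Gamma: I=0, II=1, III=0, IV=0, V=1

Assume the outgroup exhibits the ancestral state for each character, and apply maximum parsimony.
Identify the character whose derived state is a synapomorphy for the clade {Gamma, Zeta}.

II

The outgroup has state '0' for every character, so '1' is the derived state throughout.
I: derived state '1' in Beta and Eta only — synapomorphy for {Beta, Eta}.
II (derived state '1') is shared by Gamma and Zeta — a synapomorphy uniting that clade.
III: derived state '1' in Delta and Theta only — synapomorphy for {Delta, Theta}.
IV (derived state '1') is unique to Beta (autapomorphy; uninformative for grouping).
V: derived state '1' in Delta, Gamma, Theta, and Zeta only — synapomorphy for {Delta, Gamma, Theta, Zeta}.
Most parsimonious ingroup topology: ((Beta,Eta),((Delta,Theta),(Zeta,Gamma))).
The clade {Gamma, Zeta} is supported by II: its derived state '1' occurs in exactly those taxa and in no other taxon (including the outgroup).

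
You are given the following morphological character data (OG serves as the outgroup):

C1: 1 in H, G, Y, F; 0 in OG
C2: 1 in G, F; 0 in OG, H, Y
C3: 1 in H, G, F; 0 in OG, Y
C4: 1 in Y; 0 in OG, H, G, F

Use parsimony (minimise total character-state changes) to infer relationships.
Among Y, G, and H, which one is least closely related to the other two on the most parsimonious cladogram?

The outgroup has state '0' for every character, so '1' is the derived state throughout.
All ingroup taxa share the derived state '1' for C1; it defines the ingroup but does not resolve relationships within it.
Only F and G show the derived state '1' for C2, supporting them as a clade.
C3: derived state '1' in F, G, and H only — synapomorphy for {F, G, H}.
C4: derived state '1' in Y only — an autapomorphy, so it tells us nothing about relationships among taxa.
Most parsimonious ingroup topology: ((H,(G,F)),Y).
H and G share a more recent common ancestor with each other than either does with Y, so Y is the least closely related of the three.

Y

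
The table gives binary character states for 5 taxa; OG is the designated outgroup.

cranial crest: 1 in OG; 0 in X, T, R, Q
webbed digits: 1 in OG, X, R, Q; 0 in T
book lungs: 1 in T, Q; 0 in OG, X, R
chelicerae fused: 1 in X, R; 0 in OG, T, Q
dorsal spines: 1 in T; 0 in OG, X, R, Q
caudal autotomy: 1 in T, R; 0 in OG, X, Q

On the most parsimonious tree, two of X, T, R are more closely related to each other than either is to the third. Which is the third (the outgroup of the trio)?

T

Character polarity is set by the outgroup: the derived state is whichever differs from the outgroup's state, so for cranial crest, webbed digits the derived state is '0', and for the remaining characters it is '1'.
All ingroup taxa share the derived state '0' for cranial crest; it defines the ingroup but does not resolve relationships within it.
webbed digits: derived state '0' in T only — an autapomorphy, so it tells us nothing about relationships among taxa.
Only Q and T show the derived state '1' for book lungs, supporting them as a clade.
chelicerae fused: derived state '1' in R and X only — synapomorphy for {R, X}.
dorsal spines (derived state '1') is unique to T (autapomorphy; uninformative for grouping).
caudal autotomy groups R and T, which is incompatible with the clades supported by the remaining characters; treating it as convergent (homoplasy) costs fewer steps than any alternative tree.
Most parsimonious ingroup topology: ((X,R),(T,Q)).
X and R share a more recent common ancestor with each other than either does with T, so T is the least closely related of the three.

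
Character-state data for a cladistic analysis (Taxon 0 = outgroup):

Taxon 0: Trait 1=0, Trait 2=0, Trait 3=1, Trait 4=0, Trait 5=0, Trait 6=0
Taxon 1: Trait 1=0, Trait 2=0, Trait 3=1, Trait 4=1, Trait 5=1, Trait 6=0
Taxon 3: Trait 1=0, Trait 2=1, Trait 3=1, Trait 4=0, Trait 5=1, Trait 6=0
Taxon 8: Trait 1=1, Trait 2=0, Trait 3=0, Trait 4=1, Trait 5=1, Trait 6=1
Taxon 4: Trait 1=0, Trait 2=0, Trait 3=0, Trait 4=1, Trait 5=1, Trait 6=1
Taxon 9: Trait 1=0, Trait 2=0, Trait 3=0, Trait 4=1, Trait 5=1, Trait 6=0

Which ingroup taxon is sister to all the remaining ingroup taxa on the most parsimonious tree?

Taxon 3

Character polarity is set by the outgroup: the derived state is whichever differs from the outgroup's state, so for Trait 3 the derived state is '0', and for the remaining characters it is '1'.
Trait 1: derived state '1' in Taxon 8 only — an autapomorphy, so it tells us nothing about relationships among taxa.
Trait 2: derived state '1' in Taxon 3 only — an autapomorphy, so it tells us nothing about relationships among taxa.
Trait 3 (derived state '0') is shared by Taxon 4, Taxon 8, and Taxon 9 — a synapomorphy uniting that clade.
Only Taxon 1, Taxon 4, Taxon 8, and Taxon 9 show the derived state '1' for Trait 4, supporting them as a clade.
All ingroup taxa share the derived state '1' for Trait 5; it defines the ingroup but does not resolve relationships within it.
Only Taxon 4 and Taxon 8 show the derived state '1' for Trait 6, supporting them as a clade.
Most parsimonious ingroup topology: ((Taxon 1,((Taxon 8,Taxon 4),Taxon 9)),Taxon 3).
Taxon 3 is sister to the clade containing all other ingroup taxa, so it is the earliest-diverging (most basal) ingroup lineage.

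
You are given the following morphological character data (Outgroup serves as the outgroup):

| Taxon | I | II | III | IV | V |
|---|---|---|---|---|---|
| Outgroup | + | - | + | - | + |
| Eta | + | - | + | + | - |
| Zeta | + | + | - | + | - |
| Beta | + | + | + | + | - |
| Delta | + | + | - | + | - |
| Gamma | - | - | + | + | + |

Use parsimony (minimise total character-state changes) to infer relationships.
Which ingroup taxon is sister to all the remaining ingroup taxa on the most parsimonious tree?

Gamma

Character polarity is set by the outgroup: the derived state is whichever differs from the outgroup's state, so for I, III, V the derived state is '-', and for the remaining characters it is '+'.
I: derived state '-' in Gamma only — an autapomorphy, so it tells us nothing about relationships among taxa.
Only Beta, Delta, and Zeta show the derived state '+' for II, supporting them as a clade.
III (derived state '-') is shared by Delta and Zeta — a synapomorphy uniting that clade.
IV (derived state '+') is shared by all ingroup taxa — unites the whole ingroup.
V: derived state '-' in Beta, Delta, Eta, and Zeta only — synapomorphy for {Beta, Delta, Eta, Zeta}.
Most parsimonious ingroup topology: ((Eta,((Zeta,Delta),Beta)),Gamma).
Gamma is sister to the clade containing all other ingroup taxa, so it is the earliest-diverging (most basal) ingroup lineage.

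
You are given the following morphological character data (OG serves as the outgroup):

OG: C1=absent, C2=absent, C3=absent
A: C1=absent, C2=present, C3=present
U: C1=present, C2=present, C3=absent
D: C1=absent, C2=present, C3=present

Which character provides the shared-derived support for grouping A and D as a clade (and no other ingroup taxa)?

C3

The outgroup has state 'absent' for every character, so 'present' is the derived state throughout.
C1 (derived state 'present') is unique to U (autapomorphy; uninformative for grouping).
All ingroup taxa share the derived state 'present' for C2; it defines the ingroup but does not resolve relationships within it.
C3 (derived state 'present') is shared by A and D — a synapomorphy uniting that clade.
Most parsimonious ingroup topology: ((A,D),U).
The clade {A, D} is supported by C3: its derived state 'present' occurs in exactly those taxa and in no other taxon (including the outgroup).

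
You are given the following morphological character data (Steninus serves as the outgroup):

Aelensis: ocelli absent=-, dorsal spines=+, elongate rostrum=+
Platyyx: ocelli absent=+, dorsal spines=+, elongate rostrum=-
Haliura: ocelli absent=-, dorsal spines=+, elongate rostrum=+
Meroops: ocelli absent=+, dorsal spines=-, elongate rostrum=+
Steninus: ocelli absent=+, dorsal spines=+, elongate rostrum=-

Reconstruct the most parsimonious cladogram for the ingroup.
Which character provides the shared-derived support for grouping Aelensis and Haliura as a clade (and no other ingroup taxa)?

ocelli absent

Character polarity is set by the outgroup: the derived state is whichever differs from the outgroup's state, so for ocelli absent, dorsal spines the derived state is '-', and for the remaining characters it is '+'.
Only Aelensis and Haliura show the derived state '-' for ocelli absent, supporting them as a clade.
dorsal spines (derived state '-') is unique to Meroops (autapomorphy; uninformative for grouping).
Only Aelensis, Haliura, and Meroops show the derived state '+' for elongate rostrum, supporting them as a clade.
Most parsimonious ingroup topology: ((Meroops,(Aelensis,Haliura)),Platyyx).
The clade {Aelensis, Haliura} is supported by ocelli absent: its derived state '-' occurs in exactly those taxa and in no other taxon (including the outgroup).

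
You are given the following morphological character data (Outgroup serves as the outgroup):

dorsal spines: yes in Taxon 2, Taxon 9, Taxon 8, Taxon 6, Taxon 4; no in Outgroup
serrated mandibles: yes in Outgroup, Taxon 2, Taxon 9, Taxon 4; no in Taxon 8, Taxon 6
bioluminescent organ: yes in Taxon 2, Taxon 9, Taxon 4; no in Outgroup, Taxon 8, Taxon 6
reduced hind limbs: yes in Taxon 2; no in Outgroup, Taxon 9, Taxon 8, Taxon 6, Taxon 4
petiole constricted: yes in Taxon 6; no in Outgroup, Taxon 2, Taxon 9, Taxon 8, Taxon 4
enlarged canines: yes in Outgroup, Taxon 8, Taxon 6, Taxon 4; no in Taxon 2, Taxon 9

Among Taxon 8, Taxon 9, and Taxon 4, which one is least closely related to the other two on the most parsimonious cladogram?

Taxon 8

Character polarity is set by the outgroup: the derived state is whichever differs from the outgroup's state, so for serrated mandibles, enlarged canines the derived state is 'no', and for the remaining characters it is 'yes'.
dorsal spines (derived state 'yes') is shared by all ingroup taxa — unites the whole ingroup.
serrated mandibles: derived state 'no' in Taxon 6 and Taxon 8 only — synapomorphy for {Taxon 6, Taxon 8}.
bioluminescent organ: derived state 'yes' in Taxon 2, Taxon 4, and Taxon 9 only — synapomorphy for {Taxon 2, Taxon 4, Taxon 9}.
reduced hind limbs (derived state 'yes') is unique to Taxon 2 (autapomorphy; uninformative for grouping).
petiole constricted (derived state 'yes') is unique to Taxon 6 (autapomorphy; uninformative for grouping).
enlarged canines (derived state 'no') is shared by Taxon 2 and Taxon 9 — a synapomorphy uniting that clade.
Most parsimonious ingroup topology: (((Taxon 2,Taxon 9),Taxon 4),(Taxon 8,Taxon 6)).
Taxon 9 and Taxon 4 share a more recent common ancestor with each other than either does with Taxon 8, so Taxon 8 is the least closely related of the three.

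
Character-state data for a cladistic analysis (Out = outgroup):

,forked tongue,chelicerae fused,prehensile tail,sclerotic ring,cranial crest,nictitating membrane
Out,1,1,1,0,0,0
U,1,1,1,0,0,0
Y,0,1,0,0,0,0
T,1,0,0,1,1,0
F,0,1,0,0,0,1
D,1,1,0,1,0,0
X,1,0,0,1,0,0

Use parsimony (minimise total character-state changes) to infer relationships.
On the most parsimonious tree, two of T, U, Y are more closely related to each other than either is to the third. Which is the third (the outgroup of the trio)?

U

Character polarity is set by the outgroup: the derived state is whichever differs from the outgroup's state, so for forked tongue, chelicerae fused, prehensile tail the derived state is '0', and for the remaining characters it is '1'.
forked tongue: derived state '0' in F and Y only — synapomorphy for {F, Y}.
Only T and X show the derived state '0' for chelicerae fused, supporting them as a clade.
prehensile tail (derived state '0') is shared by D, F, T, X, and Y — a synapomorphy uniting that clade.
sclerotic ring (derived state '1') is shared by D, T, and X — a synapomorphy uniting that clade.
cranial crest (derived state '1') is unique to T (autapomorphy; uninformative for grouping).
nictitating membrane (derived state '1') is unique to F (autapomorphy; uninformative for grouping).
Most parsimonious ingroup topology: (U,((Y,F),((T,X),D))).
Y and T share a more recent common ancestor with each other than either does with U, so U is the least closely related of the three.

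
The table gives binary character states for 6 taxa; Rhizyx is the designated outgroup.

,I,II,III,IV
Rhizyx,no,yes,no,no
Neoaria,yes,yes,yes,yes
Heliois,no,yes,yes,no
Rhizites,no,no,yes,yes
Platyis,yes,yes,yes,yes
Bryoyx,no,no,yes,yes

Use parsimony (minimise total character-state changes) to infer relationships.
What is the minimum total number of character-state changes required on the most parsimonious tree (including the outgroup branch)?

4

Character polarity is set by the outgroup: the derived state is whichever differs from the outgroup's state, so for II the derived state is 'no', and for the remaining characters it is 'yes'.
I: derived state 'yes' in Neoaria and Platyis only — synapomorphy for {Neoaria, Platyis}.
II (derived state 'no') is shared by Bryoyx and Rhizites — a synapomorphy uniting that clade.
All ingroup taxa share the derived state 'yes' for III; it defines the ingroup but does not resolve relationships within it.
IV: derived state 'yes' in Bryoyx, Neoaria, Platyis, and Rhizites only — synapomorphy for {Bryoyx, Neoaria, Platyis, Rhizites}.
Most parsimonious ingroup topology: (((Neoaria,Platyis),(Rhizites,Bryoyx)),Heliois).
Changes per character on this tree: I: 1; II: 1; III: 1; IV: 1.
Total = 4.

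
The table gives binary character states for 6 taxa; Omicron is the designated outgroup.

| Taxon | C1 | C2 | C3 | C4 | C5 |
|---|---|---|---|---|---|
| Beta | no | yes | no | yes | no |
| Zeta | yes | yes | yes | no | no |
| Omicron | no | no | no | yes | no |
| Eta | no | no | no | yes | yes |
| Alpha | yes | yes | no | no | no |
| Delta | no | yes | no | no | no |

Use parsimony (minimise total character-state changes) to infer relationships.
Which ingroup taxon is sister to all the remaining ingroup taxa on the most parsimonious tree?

Eta

Character polarity is set by the outgroup: the derived state is whichever differs from the outgroup's state, so for C4 the derived state is 'no', and for the remaining characters it is 'yes'.
C1: derived state 'yes' in Alpha and Zeta only — synapomorphy for {Alpha, Zeta}.
C2: derived state 'yes' in Alpha, Beta, Delta, and Zeta only — synapomorphy for {Alpha, Beta, Delta, Zeta}.
C3 (derived state 'yes') is unique to Zeta (autapomorphy; uninformative for grouping).
Only Alpha, Delta, and Zeta show the derived state 'no' for C4, supporting them as a clade.
C5 (derived state 'yes') is unique to Eta (autapomorphy; uninformative for grouping).
Most parsimonious ingroup topology: ((((Alpha,Zeta),Delta),Beta),Eta).
Eta is sister to the clade containing all other ingroup taxa, so it is the earliest-diverging (most basal) ingroup lineage.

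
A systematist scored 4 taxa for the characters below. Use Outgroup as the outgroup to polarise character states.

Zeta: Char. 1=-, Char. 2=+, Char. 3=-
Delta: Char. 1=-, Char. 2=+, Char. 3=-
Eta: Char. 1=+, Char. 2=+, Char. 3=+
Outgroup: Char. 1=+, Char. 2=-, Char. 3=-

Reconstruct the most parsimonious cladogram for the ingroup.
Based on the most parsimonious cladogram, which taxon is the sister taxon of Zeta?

Delta

Character polarity is set by the outgroup: the derived state is whichever differs from the outgroup's state, so for Char. 1 the derived state is '-', and for the remaining characters it is '+'.
Char. 1 (derived state '-') is shared by Delta and Zeta — a synapomorphy uniting that clade.
Char. 2 (derived state '+') is shared by all ingroup taxa — unites the whole ingroup.
Char. 3 (derived state '+') is unique to Eta (autapomorphy; uninformative for grouping).
Most parsimonious ingroup topology: ((Delta,Zeta),Eta).
Zeta and Delta form a cherry on this tree, so they are sister taxa.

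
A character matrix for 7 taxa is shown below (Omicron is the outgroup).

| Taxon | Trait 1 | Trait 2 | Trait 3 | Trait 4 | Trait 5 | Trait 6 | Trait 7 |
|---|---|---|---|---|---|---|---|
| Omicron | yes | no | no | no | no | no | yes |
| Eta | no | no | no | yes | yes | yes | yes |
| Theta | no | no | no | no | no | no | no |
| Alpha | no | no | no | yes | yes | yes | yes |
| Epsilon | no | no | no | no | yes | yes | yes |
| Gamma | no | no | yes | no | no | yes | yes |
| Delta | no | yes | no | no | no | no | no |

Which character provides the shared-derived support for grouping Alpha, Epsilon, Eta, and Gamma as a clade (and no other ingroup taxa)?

Trait 6

Character polarity is set by the outgroup: the derived state is whichever differs from the outgroup's state, so for Trait 1, Trait 7 the derived state is 'no', and for the remaining characters it is 'yes'.
All ingroup taxa share the derived state 'no' for Trait 1; it defines the ingroup but does not resolve relationships within it.
Trait 2: derived state 'yes' in Delta only — an autapomorphy, so it tells us nothing about relationships among taxa.
Trait 3: derived state 'yes' in Gamma only — an autapomorphy, so it tells us nothing about relationships among taxa.
Only Alpha and Eta show the derived state 'yes' for Trait 4, supporting them as a clade.
Trait 5 (derived state 'yes') is shared by Alpha, Epsilon, and Eta — a synapomorphy uniting that clade.
Only Alpha, Epsilon, Eta, and Gamma show the derived state 'yes' for Trait 6, supporting them as a clade.
Only Delta and Theta show the derived state 'no' for Trait 7, supporting them as a clade.
Most parsimonious ingroup topology: ((((Eta,Alpha),Epsilon),Gamma),(Theta,Delta)).
The clade {Alpha, Epsilon, Eta, Gamma} is supported by Trait 6: its derived state 'yes' occurs in exactly those taxa and in no other taxon (including the outgroup).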